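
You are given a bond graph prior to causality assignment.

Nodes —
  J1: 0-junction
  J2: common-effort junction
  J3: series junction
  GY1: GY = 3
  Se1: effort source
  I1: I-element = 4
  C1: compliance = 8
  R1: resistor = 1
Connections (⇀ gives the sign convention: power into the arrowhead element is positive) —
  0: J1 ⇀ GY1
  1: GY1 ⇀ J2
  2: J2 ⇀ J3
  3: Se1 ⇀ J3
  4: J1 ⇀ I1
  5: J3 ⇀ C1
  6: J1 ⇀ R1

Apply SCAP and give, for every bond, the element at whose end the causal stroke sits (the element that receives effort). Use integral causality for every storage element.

β3 stroke→J3  (Se1 (Se) sets effort on bond)
β4 stroke→I1  (I1: I, integral causality)
β5 stroke→J3  (C1 outputs effort q/C1)
β2 stroke→J2  (closing 1-jn rule on J3)
β1 stroke→GY1  (0-jn J2 has e-setter on 2)
β0 stroke→GY1  (GY GY1: same side as bond 1)
β6 stroke→J1  (J1: last free bond brings effort in)

b0 →GY1
b1 →GY1
b2 →J2
b3 →J3
b4 →I1
b5 →J3
b6 →J1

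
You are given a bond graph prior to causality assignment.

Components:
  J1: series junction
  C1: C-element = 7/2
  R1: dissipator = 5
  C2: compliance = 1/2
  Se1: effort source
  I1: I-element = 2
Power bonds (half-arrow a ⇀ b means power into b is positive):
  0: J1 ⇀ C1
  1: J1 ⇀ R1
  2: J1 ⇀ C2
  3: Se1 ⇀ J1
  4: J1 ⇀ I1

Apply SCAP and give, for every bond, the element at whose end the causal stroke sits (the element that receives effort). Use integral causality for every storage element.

β3 →J1  (source Se1 imposes e)
β0 →J1  (prefer integral on C1)
β2 →J1  (prefer integral on C2)
β4 →I1  (I1: I, integral causality)
β1 →J1  (1-jn J1 has f-setter on 4)

β0 →J1
β1 →J1
β2 →J1
β3 →J1
β4 →I1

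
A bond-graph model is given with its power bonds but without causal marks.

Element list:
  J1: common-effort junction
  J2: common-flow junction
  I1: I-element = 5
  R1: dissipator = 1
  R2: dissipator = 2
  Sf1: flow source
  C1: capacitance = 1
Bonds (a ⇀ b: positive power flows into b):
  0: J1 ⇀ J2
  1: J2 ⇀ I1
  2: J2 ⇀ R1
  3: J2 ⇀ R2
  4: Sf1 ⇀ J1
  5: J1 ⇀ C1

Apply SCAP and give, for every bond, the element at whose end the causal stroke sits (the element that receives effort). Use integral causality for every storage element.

#4 stroke→Sf1  (Sf1: flow source, stroke at near end)
#1 stroke→I1  (I1: I, integral causality)
#0 stroke→J2  (common-f at J2 fixed by 1)
#2 stroke→J2  (J2 flow already set via bond 1)
#3 stroke→J2  (J2: bond 1 brought flow, rest push out)
#5 stroke→J1  (only one effort-in slot at J1)

b0 stroke→J2
b1 stroke→I1
b2 stroke→J2
b3 stroke→J2
b4 stroke→Sf1
b5 stroke→J1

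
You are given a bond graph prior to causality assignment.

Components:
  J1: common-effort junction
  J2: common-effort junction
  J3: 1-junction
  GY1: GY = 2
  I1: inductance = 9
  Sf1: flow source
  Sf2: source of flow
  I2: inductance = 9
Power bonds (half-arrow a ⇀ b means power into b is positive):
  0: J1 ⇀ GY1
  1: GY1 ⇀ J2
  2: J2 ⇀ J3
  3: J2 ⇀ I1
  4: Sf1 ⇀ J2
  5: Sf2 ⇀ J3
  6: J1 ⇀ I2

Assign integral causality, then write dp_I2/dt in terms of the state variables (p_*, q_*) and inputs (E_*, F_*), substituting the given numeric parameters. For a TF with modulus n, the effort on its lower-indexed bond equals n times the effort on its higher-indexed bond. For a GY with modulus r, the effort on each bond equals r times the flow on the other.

dp_I2/dt = -2*F_Sf1 + 2*F_Sf2 + 2*p_I1/9

bond 4 stroke→Sf1  (Sf1 (Sf) sets flow on bond)
bond 5 stroke→Sf2  (Sf2 (Sf) sets flow on bond)
bond 2 stroke→J3  (J3 flow already set via bond 5)
bond 3 stroke→I1  (prefer integral on I1)
bond 1 stroke→J2  (J2 needs exactly one e-in)
bond 0 stroke→J1  (through GY1, causality inverts; strokes same side of GY1)
bond 6 stroke→I2  (0-jn J1 has e-setter on 0)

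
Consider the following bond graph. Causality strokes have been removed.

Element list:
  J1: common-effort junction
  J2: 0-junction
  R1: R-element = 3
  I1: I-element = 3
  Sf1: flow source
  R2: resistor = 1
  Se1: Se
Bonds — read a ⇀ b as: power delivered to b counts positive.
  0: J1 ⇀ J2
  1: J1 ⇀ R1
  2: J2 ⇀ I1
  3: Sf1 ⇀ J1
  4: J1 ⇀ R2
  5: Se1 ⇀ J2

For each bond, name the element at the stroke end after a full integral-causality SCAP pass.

#3 |Sf1  (source Sf1 imposes f)
#5 |J2  (source Se1 imposes e)
#0 |J1  (common-e at J2 fixed by 5)
#2 |I1  (0-jn J2 has e-setter on 5)
#1 |R1  (J1 effort already set via bond 0)
#4 |R2  (J1 effort already set via bond 0)

b0 |J1
b1 |R1
b2 |I1
b3 |Sf1
b4 |R2
b5 |J2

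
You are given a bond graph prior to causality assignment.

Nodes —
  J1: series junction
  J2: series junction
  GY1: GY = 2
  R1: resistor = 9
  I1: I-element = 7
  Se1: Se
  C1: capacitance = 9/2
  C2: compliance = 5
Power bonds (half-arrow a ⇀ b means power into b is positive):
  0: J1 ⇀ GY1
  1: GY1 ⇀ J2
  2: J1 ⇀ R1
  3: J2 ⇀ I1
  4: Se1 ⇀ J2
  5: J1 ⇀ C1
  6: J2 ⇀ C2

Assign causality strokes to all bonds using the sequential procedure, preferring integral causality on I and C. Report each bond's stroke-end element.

b4 |J2  (Se1: effort source, stroke at far end)
b3 |I1  (prefer integral on I1)
b1 |J2  (J2 flow already set via bond 3)
b6 |J2  (1-jn J2 has f-setter on 3)
b0 |J1  (through GY1, causality inverts; strokes same side of GY1)
b5 |J1  (C1 integral (e out))
b2 |R1  (closing 1-jn rule on J1)

#0 stroke→J1
#1 stroke→J2
#2 stroke→R1
#3 stroke→I1
#4 stroke→J2
#5 stroke→J1
#6 stroke→J2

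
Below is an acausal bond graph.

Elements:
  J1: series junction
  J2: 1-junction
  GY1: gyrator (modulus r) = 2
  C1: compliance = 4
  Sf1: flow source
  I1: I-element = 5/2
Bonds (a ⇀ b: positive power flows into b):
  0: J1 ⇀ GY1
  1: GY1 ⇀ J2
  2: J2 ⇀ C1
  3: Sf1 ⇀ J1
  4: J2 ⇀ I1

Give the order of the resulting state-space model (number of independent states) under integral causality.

2  (C1, I1 all integral)

β3 stroke→Sf1  (Sf1: flow source, stroke at near end)
β0 stroke→J1  (common-f at J1 fixed by 3)
β1 stroke→J2  (through GY1, causality inverts; strokes same side of GY1)
β2 stroke→J2  (C1: C, integral causality)
β4 stroke→I1  (J2 needs exactly one f-in)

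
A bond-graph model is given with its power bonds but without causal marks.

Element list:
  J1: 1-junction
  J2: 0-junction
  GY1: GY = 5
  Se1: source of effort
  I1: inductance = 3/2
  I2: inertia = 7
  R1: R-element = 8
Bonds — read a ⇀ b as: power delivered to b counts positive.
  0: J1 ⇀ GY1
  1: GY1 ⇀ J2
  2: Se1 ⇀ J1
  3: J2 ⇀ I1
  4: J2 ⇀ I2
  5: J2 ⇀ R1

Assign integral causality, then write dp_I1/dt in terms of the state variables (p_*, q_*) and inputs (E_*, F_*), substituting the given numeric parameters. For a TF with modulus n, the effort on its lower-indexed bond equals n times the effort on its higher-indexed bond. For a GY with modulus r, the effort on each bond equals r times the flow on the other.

dp_I1/dt = 8*E_Se1/5 - 16*p_I1/3 - 8*p_I2/7

β2 →J1  (Se1: effort source, stroke at far end)
β0 →GY1  (closing 1-jn rule on J1)
β1 →GY1  (GY1: gyrator matches bond 0)
β3 →I1  (I1 integral (f out))
β4 →I2  (I2: I, integral causality)
β5 →J2  (only one effort-in slot at J2)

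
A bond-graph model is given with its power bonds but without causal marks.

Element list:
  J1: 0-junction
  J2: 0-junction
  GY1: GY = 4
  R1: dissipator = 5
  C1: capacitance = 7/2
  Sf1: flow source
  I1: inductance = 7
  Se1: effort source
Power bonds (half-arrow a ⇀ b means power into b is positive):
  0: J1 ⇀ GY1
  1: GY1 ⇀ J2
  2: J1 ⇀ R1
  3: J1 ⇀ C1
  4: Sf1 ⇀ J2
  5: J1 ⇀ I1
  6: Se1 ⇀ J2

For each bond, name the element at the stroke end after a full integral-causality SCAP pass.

bond 0 stroke at GY1
bond 1 stroke at GY1
bond 2 stroke at R1
bond 3 stroke at J1
bond 4 stroke at Sf1
bond 5 stroke at I1
bond 6 stroke at J2

b4 stroke→Sf1  (Sf1 (Sf) sets flow on bond)
b6 stroke→J2  (Se1 fixes effort; stroke away)
b1 stroke→GY1  (common-e at J2 fixed by 6)
b0 stroke→GY1  (GY GY1: same side as bond 1)
b3 stroke→J1  (prefer integral on C1)
b2 stroke→R1  (0-jn J1 has e-setter on 3)
b5 stroke→I1  (0-jn J1 has e-setter on 3)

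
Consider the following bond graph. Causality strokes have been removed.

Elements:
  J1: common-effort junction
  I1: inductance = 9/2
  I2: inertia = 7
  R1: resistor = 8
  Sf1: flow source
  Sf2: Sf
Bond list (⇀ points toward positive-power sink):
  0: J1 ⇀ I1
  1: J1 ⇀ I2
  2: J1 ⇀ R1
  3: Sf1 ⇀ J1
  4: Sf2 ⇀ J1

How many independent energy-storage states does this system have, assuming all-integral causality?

#3 →Sf1  (source Sf1 imposes f)
#4 →Sf2  (Sf2: flow source, stroke at near end)
#0 →I1  (I1 outputs flow p/I1)
#1 →I2  (I2 integral (f out))
#2 →J1  (closing 0-jn rule on J1)

2  (I1, I2 all integral)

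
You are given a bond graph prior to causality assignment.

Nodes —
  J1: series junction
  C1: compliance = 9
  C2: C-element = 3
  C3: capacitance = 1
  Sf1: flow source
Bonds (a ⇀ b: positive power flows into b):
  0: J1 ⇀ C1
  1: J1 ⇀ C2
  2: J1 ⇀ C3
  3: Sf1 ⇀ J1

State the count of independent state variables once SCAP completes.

bond 3 →Sf1  (source Sf1 imposes f)
bond 0 →J1  (common-f at J1 fixed by 3)
bond 1 →J1  (1-jn J1 has f-setter on 3)
bond 2 →J1  (common-f at J1 fixed by 3)

3  (C1, C2, C3 all integral)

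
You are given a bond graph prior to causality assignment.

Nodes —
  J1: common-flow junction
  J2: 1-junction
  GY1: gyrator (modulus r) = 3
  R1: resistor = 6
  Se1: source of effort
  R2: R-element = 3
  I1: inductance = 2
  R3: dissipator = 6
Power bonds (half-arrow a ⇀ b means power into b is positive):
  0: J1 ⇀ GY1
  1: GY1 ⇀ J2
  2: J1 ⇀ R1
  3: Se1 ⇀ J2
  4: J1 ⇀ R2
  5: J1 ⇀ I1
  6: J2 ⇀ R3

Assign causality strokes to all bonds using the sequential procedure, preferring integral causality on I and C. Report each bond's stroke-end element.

#0 stroke at J1
#1 stroke at J2
#2 stroke at J1
#3 stroke at J2
#4 stroke at J1
#5 stroke at I1
#6 stroke at R3

b3 →J2  (Se1 fixes effort; stroke away)
b5 →I1  (prefer integral on I1)
b0 →J1  (J1: bond 5 brought flow, rest push out)
b2 →J1  (J1 flow already set via bond 5)
b4 →J1  (common-f at J1 fixed by 5)
b1 →J2  (GY1 both-in/both-out from 0)
b6 →R3  (only one flow-in slot at J2)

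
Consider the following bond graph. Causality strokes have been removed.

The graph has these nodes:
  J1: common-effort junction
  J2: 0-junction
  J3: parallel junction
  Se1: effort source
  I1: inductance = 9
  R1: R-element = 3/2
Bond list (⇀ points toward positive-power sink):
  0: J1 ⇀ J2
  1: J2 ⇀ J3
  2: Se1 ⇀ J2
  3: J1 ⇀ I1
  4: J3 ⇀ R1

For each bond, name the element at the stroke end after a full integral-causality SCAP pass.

β2 |J2  (Se1 (Se) sets effort on bond)
β0 |J1  (J2: bond 2 brought effort, rest push out)
β1 |J3  (0-jn J2 has e-setter on 2)
β4 |R1  (J3 effort already set via bond 1)
β3 |I1  (0-jn J1 has e-setter on 0)

#0 stroke→J1
#1 stroke→J3
#2 stroke→J2
#3 stroke→I1
#4 stroke→R1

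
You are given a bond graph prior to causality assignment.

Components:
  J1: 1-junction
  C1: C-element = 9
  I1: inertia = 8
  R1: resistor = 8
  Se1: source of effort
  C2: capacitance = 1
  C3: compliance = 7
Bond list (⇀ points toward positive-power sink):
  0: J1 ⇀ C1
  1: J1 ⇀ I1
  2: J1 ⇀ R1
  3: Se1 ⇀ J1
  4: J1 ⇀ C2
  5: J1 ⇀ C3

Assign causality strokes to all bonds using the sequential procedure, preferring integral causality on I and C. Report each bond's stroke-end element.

b0 →J1
b1 →I1
b2 →J1
b3 →J1
b4 →J1
b5 →J1

#3 →J1  (Se1 (Se) sets effort on bond)
#0 →J1  (C1 outputs effort q/C1)
#1 →I1  (prefer integral on I1)
#2 →J1  (common-f at J1 fixed by 1)
#4 →J1  (1-jn J1 has f-setter on 1)
#5 →J1  (J1: bond 1 brought flow, rest push out)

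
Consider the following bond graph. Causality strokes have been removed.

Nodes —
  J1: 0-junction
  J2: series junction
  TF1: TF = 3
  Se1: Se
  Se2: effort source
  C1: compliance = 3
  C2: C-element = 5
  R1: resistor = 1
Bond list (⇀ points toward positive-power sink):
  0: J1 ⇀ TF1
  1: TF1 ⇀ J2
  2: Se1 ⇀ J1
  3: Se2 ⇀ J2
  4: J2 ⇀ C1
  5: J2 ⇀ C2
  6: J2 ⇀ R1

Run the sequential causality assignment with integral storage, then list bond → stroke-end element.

#2 stroke at J1  (Se1 (Se) sets effort on bond)
#3 stroke at J2  (Se2: effort source, stroke at far end)
#0 stroke at TF1  (0-jn J1 has e-setter on 2)
#1 stroke at J2  (TF1 one-in-one-out from 0)
#4 stroke at J2  (C1: C, integral causality)
#5 stroke at J2  (C2 integral (e out))
#6 stroke at R1  (only one flow-in slot at J2)

bond 0 stroke at TF1
bond 1 stroke at J2
bond 2 stroke at J1
bond 3 stroke at J2
bond 4 stroke at J2
bond 5 stroke at J2
bond 6 stroke at R1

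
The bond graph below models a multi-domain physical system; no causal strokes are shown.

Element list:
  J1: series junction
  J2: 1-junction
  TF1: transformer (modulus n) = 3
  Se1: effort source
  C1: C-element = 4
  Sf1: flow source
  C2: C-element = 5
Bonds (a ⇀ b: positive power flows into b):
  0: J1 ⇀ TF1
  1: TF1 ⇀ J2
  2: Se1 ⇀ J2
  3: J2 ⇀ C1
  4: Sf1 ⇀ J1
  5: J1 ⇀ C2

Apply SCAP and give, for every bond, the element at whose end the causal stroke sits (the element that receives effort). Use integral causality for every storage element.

bond 2 |J2  (source Se1 imposes e)
bond 4 |Sf1  (source Sf1 imposes f)
bond 0 |J1  (common-f at J1 fixed by 4)
bond 5 |J1  (J1: bond 4 brought flow, rest push out)
bond 1 |TF1  (TF1: transformer flips bond 0)
bond 3 |J2  (J2 flow already set via bond 1)

bond 0 |J1
bond 1 |TF1
bond 2 |J2
bond 3 |J2
bond 4 |Sf1
bond 5 |J1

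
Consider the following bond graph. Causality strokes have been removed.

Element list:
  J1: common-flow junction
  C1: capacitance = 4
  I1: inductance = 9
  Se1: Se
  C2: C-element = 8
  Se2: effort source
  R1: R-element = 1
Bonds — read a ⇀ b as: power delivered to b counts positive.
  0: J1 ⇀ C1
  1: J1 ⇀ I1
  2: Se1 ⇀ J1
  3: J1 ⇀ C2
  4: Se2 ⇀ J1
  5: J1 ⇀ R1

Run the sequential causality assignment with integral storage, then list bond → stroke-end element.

#2 stroke at J1  (source Se1 imposes e)
#4 stroke at J1  (Se2: effort source, stroke at far end)
#0 stroke at J1  (C1 integral (e out))
#1 stroke at I1  (I1 outputs flow p/I1)
#3 stroke at J1  (J1 flow already set via bond 1)
#5 stroke at J1  (common-f at J1 fixed by 1)

bond 0 |J1
bond 1 |I1
bond 2 |J1
bond 3 |J1
bond 4 |J1
bond 5 |J1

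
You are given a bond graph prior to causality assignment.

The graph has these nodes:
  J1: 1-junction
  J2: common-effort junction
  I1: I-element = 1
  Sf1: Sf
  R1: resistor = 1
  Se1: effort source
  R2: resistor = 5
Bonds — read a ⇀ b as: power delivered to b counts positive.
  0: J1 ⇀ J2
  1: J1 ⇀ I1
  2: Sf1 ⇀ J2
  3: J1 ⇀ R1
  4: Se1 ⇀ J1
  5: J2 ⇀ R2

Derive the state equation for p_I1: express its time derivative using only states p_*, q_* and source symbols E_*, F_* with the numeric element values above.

b2 stroke at Sf1  (Sf1 (Sf) sets flow on bond)
b4 stroke at J1  (Se1: effort source, stroke at far end)
b1 stroke at I1  (I1: I, integral causality)
b0 stroke at J1  (1-jn J1 has f-setter on 1)
b3 stroke at J1  (common-f at J1 fixed by 1)
b5 stroke at J2  (J2 needs exactly one e-in)

dp_I1/dt = E_Se1 - 5*F_Sf1 - 6*p_I1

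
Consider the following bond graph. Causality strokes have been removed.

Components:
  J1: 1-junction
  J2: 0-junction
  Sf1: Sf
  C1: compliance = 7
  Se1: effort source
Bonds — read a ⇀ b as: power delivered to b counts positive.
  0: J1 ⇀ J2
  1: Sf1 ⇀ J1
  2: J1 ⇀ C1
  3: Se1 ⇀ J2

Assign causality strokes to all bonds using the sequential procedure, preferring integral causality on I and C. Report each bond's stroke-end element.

β1 stroke at Sf1  (source Sf1 imposes f)
β3 stroke at J2  (source Se1 imposes e)
β0 stroke at J1  (common-f at J1 fixed by 1)
β2 stroke at J1  (common-f at J1 fixed by 1)

b0 |J1
b1 |Sf1
b2 |J1
b3 |J2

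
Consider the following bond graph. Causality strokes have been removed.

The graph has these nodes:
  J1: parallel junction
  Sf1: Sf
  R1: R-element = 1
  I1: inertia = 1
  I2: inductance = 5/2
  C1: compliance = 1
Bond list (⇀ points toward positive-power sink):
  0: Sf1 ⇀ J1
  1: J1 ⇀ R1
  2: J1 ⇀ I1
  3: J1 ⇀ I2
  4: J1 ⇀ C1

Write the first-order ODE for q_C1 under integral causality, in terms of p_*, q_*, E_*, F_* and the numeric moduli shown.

bond 0 stroke→Sf1  (Sf1 fixes flow; stroke at Sf1)
bond 2 stroke→I1  (prefer integral on I1)
bond 3 stroke→I2  (prefer integral on I2)
bond 4 stroke→J1  (C1 outputs effort q/C1)
bond 1 stroke→R1  (J1: bond 4 brought effort, rest push out)

dq_C1/dt = F_Sf1 - p_I1 - 2*p_I2/5 - q_C1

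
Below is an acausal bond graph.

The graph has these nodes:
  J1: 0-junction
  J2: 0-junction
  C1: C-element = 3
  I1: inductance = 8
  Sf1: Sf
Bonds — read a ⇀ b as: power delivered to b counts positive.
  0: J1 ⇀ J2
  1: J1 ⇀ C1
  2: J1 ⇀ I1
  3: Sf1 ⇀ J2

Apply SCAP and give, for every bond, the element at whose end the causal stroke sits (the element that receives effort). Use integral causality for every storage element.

bond 0 stroke at J2
bond 1 stroke at J1
bond 2 stroke at I1
bond 3 stroke at Sf1

β3 |Sf1  (Sf1: flow source, stroke at near end)
β0 |J2  (J2 needs exactly one e-in)
β1 |J1  (prefer integral on C1)
β2 |I1  (J1: bond 1 brought effort, rest push out)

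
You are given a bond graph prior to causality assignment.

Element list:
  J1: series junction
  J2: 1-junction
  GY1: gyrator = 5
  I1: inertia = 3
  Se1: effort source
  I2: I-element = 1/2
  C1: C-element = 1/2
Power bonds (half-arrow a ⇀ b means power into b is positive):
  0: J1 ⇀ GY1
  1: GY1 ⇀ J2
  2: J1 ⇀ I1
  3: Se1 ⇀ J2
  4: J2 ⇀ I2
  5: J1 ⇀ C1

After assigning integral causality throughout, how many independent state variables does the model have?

3  (C1, I1, I2 all integral)

b3 |J2  (source Se1 imposes e)
b2 |I1  (I1 outputs flow p/I1)
b0 |J1  (common-f at J1 fixed by 2)
b5 |J1  (J1 flow already set via bond 2)
b1 |J2  (GY1: gyrator matches bond 0)
b4 |I2  (closing 1-jn rule on J2)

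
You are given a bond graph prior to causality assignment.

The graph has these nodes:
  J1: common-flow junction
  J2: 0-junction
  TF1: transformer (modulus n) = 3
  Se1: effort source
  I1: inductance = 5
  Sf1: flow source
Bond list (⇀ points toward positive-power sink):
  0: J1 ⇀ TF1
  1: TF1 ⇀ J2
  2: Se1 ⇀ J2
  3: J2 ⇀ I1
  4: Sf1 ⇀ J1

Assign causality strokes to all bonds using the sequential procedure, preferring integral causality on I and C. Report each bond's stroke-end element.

β2 stroke→J2  (Se1 (Se) sets effort on bond)
β4 stroke→Sf1  (Sf1 fixes flow; stroke at Sf1)
β0 stroke→J1  (J1: bond 4 brought flow, rest push out)
β1 stroke→TF1  (common-e at J2 fixed by 2)
β3 stroke→I1  (J2 effort already set via bond 2)

β0 |J1
β1 |TF1
β2 |J2
β3 |I1
β4 |Sf1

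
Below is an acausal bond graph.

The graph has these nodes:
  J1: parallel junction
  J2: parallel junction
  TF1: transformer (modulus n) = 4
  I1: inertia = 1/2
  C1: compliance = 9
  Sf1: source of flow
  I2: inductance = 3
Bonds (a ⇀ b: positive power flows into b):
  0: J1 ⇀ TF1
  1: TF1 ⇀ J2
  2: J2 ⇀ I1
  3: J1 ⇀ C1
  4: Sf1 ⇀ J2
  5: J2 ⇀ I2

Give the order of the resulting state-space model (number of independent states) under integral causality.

3  (C1, I1, I2 all integral)

b4 stroke→Sf1  (source Sf1 imposes f)
b2 stroke→I1  (prefer integral on I1)
b3 stroke→J1  (prefer integral on C1)
b0 stroke→TF1  (0-jn J1 has e-setter on 3)
b1 stroke→J2  (through TF1, causality passes straight; one stroke at TF1)
b5 stroke→I2  (0-jn J2 has e-setter on 1)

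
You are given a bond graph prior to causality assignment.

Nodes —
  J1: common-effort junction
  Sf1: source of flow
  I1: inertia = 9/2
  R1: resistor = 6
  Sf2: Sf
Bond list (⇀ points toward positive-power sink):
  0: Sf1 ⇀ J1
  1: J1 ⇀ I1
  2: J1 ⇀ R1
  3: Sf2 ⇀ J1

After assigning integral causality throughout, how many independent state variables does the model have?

1  (I1 all integral)

b0 |Sf1  (Sf1 fixes flow; stroke at Sf1)
b3 |Sf2  (Sf2 fixes flow; stroke at Sf2)
b1 |I1  (I1 integral (f out))
b2 |J1  (J1 needs exactly one e-in)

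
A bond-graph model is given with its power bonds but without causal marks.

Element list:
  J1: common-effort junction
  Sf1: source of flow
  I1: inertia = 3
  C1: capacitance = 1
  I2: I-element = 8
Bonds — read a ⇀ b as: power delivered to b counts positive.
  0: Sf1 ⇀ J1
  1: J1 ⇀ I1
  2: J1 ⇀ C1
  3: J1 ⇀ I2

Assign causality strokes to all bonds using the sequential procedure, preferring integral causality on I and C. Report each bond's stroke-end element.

β0 stroke at Sf1  (Sf1 (Sf) sets flow on bond)
β1 stroke at I1  (I1 integral (f out))
β2 stroke at J1  (C1: C, integral causality)
β3 stroke at I2  (0-jn J1 has e-setter on 2)

b0 |Sf1
b1 |I1
b2 |J1
b3 |I2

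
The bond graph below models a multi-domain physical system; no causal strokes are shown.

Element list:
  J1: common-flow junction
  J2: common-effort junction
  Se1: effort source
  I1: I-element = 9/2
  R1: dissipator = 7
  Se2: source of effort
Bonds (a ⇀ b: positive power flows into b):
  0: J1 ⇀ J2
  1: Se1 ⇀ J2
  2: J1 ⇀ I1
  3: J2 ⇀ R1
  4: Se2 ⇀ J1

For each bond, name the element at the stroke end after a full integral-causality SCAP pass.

#1 →J2  (source Se1 imposes e)
#4 →J1  (source Se2 imposes e)
#0 →J1  (common-e at J2 fixed by 1)
#3 →R1  (J2 effort already set via bond 1)
#2 →I1  (closing 1-jn rule on J1)

#0 →J1
#1 →J2
#2 →I1
#3 →R1
#4 →J1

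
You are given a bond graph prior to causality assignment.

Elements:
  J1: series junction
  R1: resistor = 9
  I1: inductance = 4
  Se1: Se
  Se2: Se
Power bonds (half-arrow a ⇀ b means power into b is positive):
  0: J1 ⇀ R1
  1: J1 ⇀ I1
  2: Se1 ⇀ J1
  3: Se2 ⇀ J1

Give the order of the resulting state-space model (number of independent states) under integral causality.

1  (I1 all integral)

bond 2 |J1  (source Se1 imposes e)
bond 3 |J1  (Se2: effort source, stroke at far end)
bond 1 |I1  (I1 integral (f out))
bond 0 |J1  (J1: bond 1 brought flow, rest push out)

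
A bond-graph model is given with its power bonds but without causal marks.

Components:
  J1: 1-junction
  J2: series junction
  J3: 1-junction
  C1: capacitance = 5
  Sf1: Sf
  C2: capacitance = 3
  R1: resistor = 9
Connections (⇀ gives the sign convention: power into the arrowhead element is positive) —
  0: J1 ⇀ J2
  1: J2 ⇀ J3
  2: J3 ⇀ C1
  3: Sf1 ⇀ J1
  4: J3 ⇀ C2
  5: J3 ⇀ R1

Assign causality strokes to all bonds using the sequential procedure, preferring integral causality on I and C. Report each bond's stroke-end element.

b3 stroke→Sf1  (Sf1 (Sf) sets flow on bond)
b0 stroke→J1  (common-f at J1 fixed by 3)
b1 stroke→J2  (J2 flow already set via bond 0)
b2 stroke→J3  (common-f at J3 fixed by 1)
b4 stroke→J3  (J3: bond 1 brought flow, rest push out)
b5 stroke→J3  (common-f at J3 fixed by 1)

b0 stroke at J1
b1 stroke at J2
b2 stroke at J3
b3 stroke at Sf1
b4 stroke at J3
b5 stroke at J3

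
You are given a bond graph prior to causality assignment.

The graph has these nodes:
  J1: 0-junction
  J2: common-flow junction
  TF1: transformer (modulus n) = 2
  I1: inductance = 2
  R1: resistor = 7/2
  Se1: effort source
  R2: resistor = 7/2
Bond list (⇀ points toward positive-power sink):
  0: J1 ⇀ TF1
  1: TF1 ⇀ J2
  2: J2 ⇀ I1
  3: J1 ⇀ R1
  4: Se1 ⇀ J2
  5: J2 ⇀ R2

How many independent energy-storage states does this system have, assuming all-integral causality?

bond 4 |J2  (source Se1 imposes e)
bond 2 |I1  (I1: I, integral causality)
bond 1 |J2  (1-jn J2 has f-setter on 2)
bond 5 |J2  (1-jn J2 has f-setter on 2)
bond 0 |TF1  (TF TF1: opposite of bond 1)
bond 3 |J1  (only one effort-in slot at J1)

1  (I1 all integral)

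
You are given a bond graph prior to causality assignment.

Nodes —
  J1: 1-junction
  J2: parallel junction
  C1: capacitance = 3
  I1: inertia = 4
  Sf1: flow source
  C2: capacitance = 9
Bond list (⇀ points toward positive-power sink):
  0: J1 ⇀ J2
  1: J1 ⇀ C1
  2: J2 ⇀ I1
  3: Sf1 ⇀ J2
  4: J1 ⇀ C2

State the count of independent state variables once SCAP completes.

3  (C1, C2, I1 all integral)

b3 |Sf1  (source Sf1 imposes f)
b1 |J1  (C1: C, integral causality)
b2 |I1  (prefer integral on I1)
b0 |J2  (closing 0-jn rule on J2)
b4 |J1  (common-f at J1 fixed by 0)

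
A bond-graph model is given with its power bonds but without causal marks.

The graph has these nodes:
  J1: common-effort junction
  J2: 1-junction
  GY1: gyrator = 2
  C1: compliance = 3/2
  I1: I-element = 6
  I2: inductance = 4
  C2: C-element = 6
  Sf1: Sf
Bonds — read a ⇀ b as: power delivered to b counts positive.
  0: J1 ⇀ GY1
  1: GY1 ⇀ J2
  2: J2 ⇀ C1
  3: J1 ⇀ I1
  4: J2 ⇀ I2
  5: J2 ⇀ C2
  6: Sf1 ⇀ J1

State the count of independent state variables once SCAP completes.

4  (C1, C2, I1, I2 all integral)

β6 →Sf1  (Sf1 (Sf) sets flow on bond)
β2 →J2  (prefer integral on C1)
β3 →I1  (I1 integral (f out))
β0 →J1  (closing 0-jn rule on J1)
β1 →J2  (GY1: gyrator matches bond 0)
β4 →I2  (I2 outputs flow p/I2)
β5 →J2  (common-f at J2 fixed by 4)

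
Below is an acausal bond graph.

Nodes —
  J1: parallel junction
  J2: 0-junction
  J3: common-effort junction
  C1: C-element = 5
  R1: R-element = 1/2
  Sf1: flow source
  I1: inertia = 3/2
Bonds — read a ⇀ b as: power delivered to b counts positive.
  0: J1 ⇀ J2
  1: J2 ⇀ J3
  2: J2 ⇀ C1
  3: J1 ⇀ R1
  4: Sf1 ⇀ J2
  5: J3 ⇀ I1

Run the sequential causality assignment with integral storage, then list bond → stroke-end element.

#4 stroke→Sf1  (Sf1 fixes flow; stroke at Sf1)
#2 stroke→J2  (C1 outputs effort q/C1)
#0 stroke→J1  (J2 effort already set via bond 2)
#1 stroke→J3  (common-e at J2 fixed by 2)
#5 stroke→I1  (J3: bond 1 brought effort, rest push out)
#3 stroke→R1  (J1 effort already set via bond 0)

#0 stroke at J1
#1 stroke at J3
#2 stroke at J2
#3 stroke at R1
#4 stroke at Sf1
#5 stroke at I1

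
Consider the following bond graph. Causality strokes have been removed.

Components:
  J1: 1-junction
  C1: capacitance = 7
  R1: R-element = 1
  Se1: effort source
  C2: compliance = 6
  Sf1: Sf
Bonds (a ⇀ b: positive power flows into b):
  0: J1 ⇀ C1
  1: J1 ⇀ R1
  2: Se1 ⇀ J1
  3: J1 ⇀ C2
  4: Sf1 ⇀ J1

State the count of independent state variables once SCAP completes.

2  (C1, C2 all integral)

b2 stroke→J1  (Se1: effort source, stroke at far end)
b4 stroke→Sf1  (Sf1 fixes flow; stroke at Sf1)
b0 stroke→J1  (J1 flow already set via bond 4)
b1 stroke→J1  (J1 flow already set via bond 4)
b3 stroke→J1  (1-jn J1 has f-setter on 4)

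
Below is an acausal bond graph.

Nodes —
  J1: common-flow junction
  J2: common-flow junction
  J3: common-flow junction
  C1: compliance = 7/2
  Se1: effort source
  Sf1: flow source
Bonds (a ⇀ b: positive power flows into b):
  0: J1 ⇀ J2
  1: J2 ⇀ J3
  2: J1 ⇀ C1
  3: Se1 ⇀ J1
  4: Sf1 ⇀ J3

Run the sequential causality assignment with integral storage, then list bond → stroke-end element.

bond 0 →J2
bond 1 →J3
bond 2 →J1
bond 3 →J1
bond 4 →Sf1

b3 →J1  (Se1: effort source, stroke at far end)
b4 →Sf1  (source Sf1 imposes f)
b1 →J3  (J3: bond 4 brought flow, rest push out)
b0 →J2  (J2 flow already set via bond 1)
b2 →J1  (J1 flow already set via bond 0)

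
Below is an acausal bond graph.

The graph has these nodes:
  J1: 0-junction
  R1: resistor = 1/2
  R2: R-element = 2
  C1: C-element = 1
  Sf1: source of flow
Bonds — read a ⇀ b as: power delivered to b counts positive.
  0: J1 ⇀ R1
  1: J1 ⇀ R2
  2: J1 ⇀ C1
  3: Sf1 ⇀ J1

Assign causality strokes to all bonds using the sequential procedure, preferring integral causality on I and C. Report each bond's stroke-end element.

b0 |R1
b1 |R2
b2 |J1
b3 |Sf1

#3 →Sf1  (Sf1: flow source, stroke at near end)
#2 →J1  (C1: C, integral causality)
#0 →R1  (0-jn J1 has e-setter on 2)
#1 →R2  (J1 effort already set via bond 2)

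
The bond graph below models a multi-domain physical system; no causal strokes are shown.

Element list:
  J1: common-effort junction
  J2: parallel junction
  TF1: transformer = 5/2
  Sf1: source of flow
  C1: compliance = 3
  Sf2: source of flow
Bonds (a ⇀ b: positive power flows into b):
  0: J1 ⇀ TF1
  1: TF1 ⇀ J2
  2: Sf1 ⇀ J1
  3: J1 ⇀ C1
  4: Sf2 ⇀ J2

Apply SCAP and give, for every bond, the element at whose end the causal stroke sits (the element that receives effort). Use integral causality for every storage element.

b2 stroke→Sf1  (Sf1 (Sf) sets flow on bond)
b4 stroke→Sf2  (Sf2: flow source, stroke at near end)
b1 stroke→J2  (only one effort-in slot at J2)
b0 stroke→TF1  (TF1 one-in-one-out from 1)
b3 stroke→J1  (closing 0-jn rule on J1)

b0 |TF1
b1 |J2
b2 |Sf1
b3 |J1
b4 |Sf2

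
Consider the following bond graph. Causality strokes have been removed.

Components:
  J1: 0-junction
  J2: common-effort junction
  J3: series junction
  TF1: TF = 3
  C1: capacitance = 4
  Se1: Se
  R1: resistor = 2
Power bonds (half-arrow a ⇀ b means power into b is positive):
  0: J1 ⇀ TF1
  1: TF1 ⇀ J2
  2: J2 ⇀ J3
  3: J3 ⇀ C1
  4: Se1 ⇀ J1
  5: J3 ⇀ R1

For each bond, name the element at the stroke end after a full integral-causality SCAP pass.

#0 stroke at TF1
#1 stroke at J2
#2 stroke at J3
#3 stroke at J3
#4 stroke at J1
#5 stroke at R1

β4 stroke at J1  (Se1 fixes effort; stroke away)
β0 stroke at TF1  (J1: bond 4 brought effort, rest push out)
β1 stroke at J2  (through TF1, causality passes straight; one stroke at TF1)
β2 stroke at J3  (common-e at J2 fixed by 1)
β3 stroke at J3  (C1 integral (e out))
β5 stroke at R1  (only one flow-in slot at J3)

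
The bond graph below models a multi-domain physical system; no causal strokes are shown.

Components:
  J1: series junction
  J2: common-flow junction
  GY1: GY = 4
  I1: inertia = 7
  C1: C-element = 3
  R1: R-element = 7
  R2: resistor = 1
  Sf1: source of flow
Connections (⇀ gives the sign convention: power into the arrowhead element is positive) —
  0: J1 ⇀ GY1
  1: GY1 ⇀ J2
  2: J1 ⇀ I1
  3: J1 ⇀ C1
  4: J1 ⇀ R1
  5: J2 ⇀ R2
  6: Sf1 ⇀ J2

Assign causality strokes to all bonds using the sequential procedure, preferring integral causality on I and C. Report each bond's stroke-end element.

b0 stroke→J1
b1 stroke→J2
b2 stroke→I1
b3 stroke→J1
b4 stroke→J1
b5 stroke→J2
b6 stroke→Sf1

#6 stroke→Sf1  (Sf1: flow source, stroke at near end)
#1 stroke→J2  (common-f at J2 fixed by 6)
#5 stroke→J2  (1-jn J2 has f-setter on 6)
#0 stroke→J1  (GY1: gyrator matches bond 1)
#2 stroke→I1  (I1: I, integral causality)
#3 stroke→J1  (common-f at J1 fixed by 2)
#4 stroke→J1  (J1: bond 2 brought flow, rest push out)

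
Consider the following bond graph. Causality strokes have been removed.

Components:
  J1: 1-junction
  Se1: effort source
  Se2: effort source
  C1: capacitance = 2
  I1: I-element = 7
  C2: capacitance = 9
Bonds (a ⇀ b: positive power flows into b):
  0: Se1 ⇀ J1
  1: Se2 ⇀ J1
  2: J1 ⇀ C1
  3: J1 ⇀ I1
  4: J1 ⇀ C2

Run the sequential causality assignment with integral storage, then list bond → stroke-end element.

#0 |J1  (Se1: effort source, stroke at far end)
#1 |J1  (source Se2 imposes e)
#2 |J1  (C1: C, integral causality)
#3 |I1  (I1 outputs flow p/I1)
#4 |J1  (J1 flow already set via bond 3)

b0 stroke→J1
b1 stroke→J1
b2 stroke→J1
b3 stroke→I1
b4 stroke→J1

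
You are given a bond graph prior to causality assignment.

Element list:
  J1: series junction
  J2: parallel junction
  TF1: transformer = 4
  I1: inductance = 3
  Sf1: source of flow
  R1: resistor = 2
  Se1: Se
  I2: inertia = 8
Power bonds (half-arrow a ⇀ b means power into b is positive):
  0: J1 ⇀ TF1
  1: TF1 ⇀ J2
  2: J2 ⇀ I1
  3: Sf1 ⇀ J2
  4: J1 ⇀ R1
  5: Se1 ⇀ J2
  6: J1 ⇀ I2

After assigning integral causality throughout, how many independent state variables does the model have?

b3 stroke at Sf1  (Sf1 fixes flow; stroke at Sf1)
b5 stroke at J2  (Se1 fixes effort; stroke away)
b1 stroke at TF1  (0-jn J2 has e-setter on 5)
b2 stroke at I1  (J2 effort already set via bond 5)
b0 stroke at J1  (TF1 one-in-one-out from 1)
b6 stroke at I2  (prefer integral on I2)
b4 stroke at J1  (1-jn J1 has f-setter on 6)

2  (I1, I2 all integral)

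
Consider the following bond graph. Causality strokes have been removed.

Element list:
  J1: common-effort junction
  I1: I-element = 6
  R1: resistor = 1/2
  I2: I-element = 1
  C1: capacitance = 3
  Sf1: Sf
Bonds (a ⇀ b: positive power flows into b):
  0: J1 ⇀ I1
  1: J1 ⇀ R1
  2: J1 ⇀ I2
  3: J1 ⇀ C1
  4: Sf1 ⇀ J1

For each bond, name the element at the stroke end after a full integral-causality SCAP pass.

b0 |I1
b1 |R1
b2 |I2
b3 |J1
b4 |Sf1

#4 |Sf1  (source Sf1 imposes f)
#0 |I1  (prefer integral on I1)
#2 |I2  (I2 outputs flow p/I2)
#3 |J1  (C1 integral (e out))
#1 |R1  (J1 effort already set via bond 3)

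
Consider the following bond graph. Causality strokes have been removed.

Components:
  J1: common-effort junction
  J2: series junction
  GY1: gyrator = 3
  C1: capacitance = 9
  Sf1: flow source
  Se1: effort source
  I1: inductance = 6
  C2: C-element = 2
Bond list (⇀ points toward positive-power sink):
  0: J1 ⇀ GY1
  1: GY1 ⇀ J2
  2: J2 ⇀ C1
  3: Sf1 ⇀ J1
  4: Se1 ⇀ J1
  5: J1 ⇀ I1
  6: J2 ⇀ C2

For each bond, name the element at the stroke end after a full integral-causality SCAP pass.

b0 |GY1
b1 |GY1
b2 |J2
b3 |Sf1
b4 |J1
b5 |I1
b6 |J2

b3 →Sf1  (Sf1 fixes flow; stroke at Sf1)
b4 →J1  (Se1 fixes effort; stroke away)
b0 →GY1  (common-e at J1 fixed by 4)
b5 →I1  (J1: bond 4 brought effort, rest push out)
b1 →GY1  (GY1 both-in/both-out from 0)
b2 →J2  (common-f at J2 fixed by 1)
b6 →J2  (common-f at J2 fixed by 1)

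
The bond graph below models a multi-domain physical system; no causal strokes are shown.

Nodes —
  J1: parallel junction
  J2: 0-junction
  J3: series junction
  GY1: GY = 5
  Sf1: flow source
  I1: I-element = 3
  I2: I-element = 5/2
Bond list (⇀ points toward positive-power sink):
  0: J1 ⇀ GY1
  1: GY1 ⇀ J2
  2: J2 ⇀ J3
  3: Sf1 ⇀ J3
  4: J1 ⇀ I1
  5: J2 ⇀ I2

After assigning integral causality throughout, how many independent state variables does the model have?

#3 stroke→Sf1  (Sf1 (Sf) sets flow on bond)
#2 stroke→J3  (J3 flow already set via bond 3)
#4 stroke→I1  (prefer integral on I1)
#0 stroke→J1  (J1: last free bond brings effort in)
#1 stroke→J2  (GY1: gyrator matches bond 0)
#5 stroke→I2  (J2: bond 1 brought effort, rest push out)

2  (I1, I2 all integral)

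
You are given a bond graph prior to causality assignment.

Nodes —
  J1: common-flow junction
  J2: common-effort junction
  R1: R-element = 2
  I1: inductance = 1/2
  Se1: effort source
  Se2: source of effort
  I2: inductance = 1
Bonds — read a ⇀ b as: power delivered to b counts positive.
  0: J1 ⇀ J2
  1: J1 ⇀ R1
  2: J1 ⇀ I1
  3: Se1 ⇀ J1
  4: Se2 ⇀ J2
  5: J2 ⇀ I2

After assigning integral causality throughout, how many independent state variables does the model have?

2  (I1, I2 all integral)

#3 stroke at J1  (source Se1 imposes e)
#4 stroke at J2  (Se2: effort source, stroke at far end)
#0 stroke at J1  (0-jn J2 has e-setter on 4)
#5 stroke at I2  (0-jn J2 has e-setter on 4)
#2 stroke at I1  (I1: I, integral causality)
#1 stroke at J1  (J1 flow already set via bond 2)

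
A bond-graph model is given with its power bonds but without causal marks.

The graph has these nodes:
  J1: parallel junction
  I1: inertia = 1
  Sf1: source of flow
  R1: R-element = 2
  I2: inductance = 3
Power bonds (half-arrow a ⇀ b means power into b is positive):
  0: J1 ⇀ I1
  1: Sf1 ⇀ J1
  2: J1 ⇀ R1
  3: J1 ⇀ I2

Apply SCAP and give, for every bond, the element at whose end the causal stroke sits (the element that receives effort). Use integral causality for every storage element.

β0 →I1
β1 →Sf1
β2 →J1
β3 →I2

bond 1 stroke at Sf1  (Sf1: flow source, stroke at near end)
bond 0 stroke at I1  (I1: I, integral causality)
bond 3 stroke at I2  (I2 outputs flow p/I2)
bond 2 stroke at J1  (J1 needs exactly one e-in)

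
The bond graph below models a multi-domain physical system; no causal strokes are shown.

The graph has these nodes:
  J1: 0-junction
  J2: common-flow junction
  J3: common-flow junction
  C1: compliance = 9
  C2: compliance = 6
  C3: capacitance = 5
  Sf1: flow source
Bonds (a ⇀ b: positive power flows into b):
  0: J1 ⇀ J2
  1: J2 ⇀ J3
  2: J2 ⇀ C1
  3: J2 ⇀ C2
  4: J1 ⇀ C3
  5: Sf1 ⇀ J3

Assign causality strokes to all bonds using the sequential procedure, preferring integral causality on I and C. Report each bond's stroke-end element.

bond 0 stroke at J2
bond 1 stroke at J3
bond 2 stroke at J2
bond 3 stroke at J2
bond 4 stroke at J1
bond 5 stroke at Sf1

#5 →Sf1  (source Sf1 imposes f)
#1 →J3  (J3: bond 5 brought flow, rest push out)
#0 →J2  (J2: bond 1 brought flow, rest push out)
#2 →J2  (common-f at J2 fixed by 1)
#3 →J2  (J2 flow already set via bond 1)
#4 →J1  (only one effort-in slot at J1)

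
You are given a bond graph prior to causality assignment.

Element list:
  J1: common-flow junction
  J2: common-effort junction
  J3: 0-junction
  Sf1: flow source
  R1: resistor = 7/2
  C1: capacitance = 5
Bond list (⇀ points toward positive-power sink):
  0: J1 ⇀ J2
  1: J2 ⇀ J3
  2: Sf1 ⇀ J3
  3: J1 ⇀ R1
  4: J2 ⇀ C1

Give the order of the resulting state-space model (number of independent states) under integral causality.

1  (C1 all integral)

#2 |Sf1  (source Sf1 imposes f)
#1 |J3  (closing 0-jn rule on J3)
#4 |J2  (prefer integral on C1)
#0 |J1  (J2 effort already set via bond 4)
#3 |R1  (J1: last free bond brings flow in)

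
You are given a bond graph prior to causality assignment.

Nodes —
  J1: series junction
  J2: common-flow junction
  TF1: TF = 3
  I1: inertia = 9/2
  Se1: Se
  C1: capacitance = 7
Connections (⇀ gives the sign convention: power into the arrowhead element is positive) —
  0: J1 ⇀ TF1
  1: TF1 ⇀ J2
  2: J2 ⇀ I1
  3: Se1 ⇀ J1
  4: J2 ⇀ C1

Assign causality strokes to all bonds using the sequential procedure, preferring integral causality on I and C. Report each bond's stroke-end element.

#0 stroke at TF1
#1 stroke at J2
#2 stroke at I1
#3 stroke at J1
#4 stroke at J2

β3 →J1  (Se1 fixes effort; stroke away)
β0 →TF1  (closing 1-jn rule on J1)
β1 →J2  (TF TF1: opposite of bond 0)
β2 →I1  (I1 integral (f out))
β4 →J2  (J2: bond 2 brought flow, rest push out)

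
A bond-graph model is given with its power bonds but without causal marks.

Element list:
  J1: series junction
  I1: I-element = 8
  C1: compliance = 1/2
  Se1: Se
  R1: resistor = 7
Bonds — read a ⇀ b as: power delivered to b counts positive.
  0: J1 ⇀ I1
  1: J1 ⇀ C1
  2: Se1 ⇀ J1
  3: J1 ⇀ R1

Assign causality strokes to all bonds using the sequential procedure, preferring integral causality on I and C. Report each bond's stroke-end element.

bond 0 →I1
bond 1 →J1
bond 2 →J1
bond 3 →J1

#2 |J1  (Se1 fixes effort; stroke away)
#0 |I1  (I1 outputs flow p/I1)
#1 |J1  (common-f at J1 fixed by 0)
#3 |J1  (J1: bond 0 brought flow, rest push out)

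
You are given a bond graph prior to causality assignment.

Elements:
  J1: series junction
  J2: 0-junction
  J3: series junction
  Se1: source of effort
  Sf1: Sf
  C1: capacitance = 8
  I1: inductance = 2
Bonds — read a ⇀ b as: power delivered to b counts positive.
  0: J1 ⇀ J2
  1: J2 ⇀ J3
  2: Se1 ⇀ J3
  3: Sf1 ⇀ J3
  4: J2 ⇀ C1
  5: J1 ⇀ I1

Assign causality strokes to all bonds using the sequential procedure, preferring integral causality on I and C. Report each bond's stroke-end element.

bond 0 stroke at J1
bond 1 stroke at J3
bond 2 stroke at J3
bond 3 stroke at Sf1
bond 4 stroke at J2
bond 5 stroke at I1

bond 2 |J3  (Se1 (Se) sets effort on bond)
bond 3 |Sf1  (Sf1 fixes flow; stroke at Sf1)
bond 1 |J3  (common-f at J3 fixed by 3)
bond 4 |J2  (C1: C, integral causality)
bond 0 |J1  (J2: bond 4 brought effort, rest push out)
bond 5 |I1  (closing 1-jn rule on J1)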